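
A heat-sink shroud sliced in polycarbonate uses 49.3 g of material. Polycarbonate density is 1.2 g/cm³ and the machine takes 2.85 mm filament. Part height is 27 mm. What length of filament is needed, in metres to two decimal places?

Volume = 49.3 g / 1.2 g·cm⁻³ = 41.0833 cm³ = 41083.3 mm³.
A = π r² = π × 1.425² = 6.3794 mm².
L = V/A = 41083.3/6.3794 = 6439.99 mm → 6.44 m.

6.44 m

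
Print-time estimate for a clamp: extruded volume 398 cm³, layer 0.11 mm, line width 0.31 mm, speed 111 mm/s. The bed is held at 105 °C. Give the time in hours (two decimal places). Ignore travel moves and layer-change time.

Line area: 0.11 × 0.31 → 0.0341 mm².
Toolpath length = 398 cm³ / 0.0341 mm² = 398000 / 0.0341 = 11671554.3 mm.
Extrusion time = 11671554.3 / 111 = 105149.1 s.
Converting: 105149.1 s = 29.21 hours.

29.21 hours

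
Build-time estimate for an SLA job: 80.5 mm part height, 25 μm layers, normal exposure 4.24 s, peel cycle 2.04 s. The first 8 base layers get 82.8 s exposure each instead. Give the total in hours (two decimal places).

Layer count = ceil(80.5 / 0.025) = 3220.
Bottom layers: 8 × (82.8 + 2.04) → 678.72 s.
Remaining layers = 3212 × (4.24 + 2.04) = 20171.36 s.
Sum: 678.72 + 20171.36 = 20850.08 s → 5.79 hours.

5.79 hours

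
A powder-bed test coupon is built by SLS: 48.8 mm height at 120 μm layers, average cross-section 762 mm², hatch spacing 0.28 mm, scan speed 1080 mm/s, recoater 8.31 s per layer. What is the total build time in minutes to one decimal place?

73.5 minutes

Layer count = ceil(48.8 / 0.12) = 407.
Scan path per layer = 762 / 0.28, so 2721.4 mm.
Laser time per layer = 2721.4 / 1080, so 2.5198 s.
Layer cycle: 2.5198 + 8.31 → 10.8298 s.
Build time = 407 × 10.8298 = 4407.7286 s = 73.5 minutes.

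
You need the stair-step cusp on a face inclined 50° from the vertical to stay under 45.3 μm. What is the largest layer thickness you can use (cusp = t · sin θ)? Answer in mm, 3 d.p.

sin(50°) = 0.7660; t_max = 0.0453/0.7660 = 0.059 mm.

0.059 mm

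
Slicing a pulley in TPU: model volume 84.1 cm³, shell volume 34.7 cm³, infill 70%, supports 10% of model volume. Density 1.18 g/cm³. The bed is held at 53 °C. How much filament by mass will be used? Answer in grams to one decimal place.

91.7 g

Interior volume = 84.1 − 34.7 = 49.4 cm³.
Infill deposited = 0.70 × 49.4 = 34.58 cm³.
Support = 0.10 × 84.1 = 8.41 cm³.
Total extruded = 34.7 + 34.58 + 8.41, so 77.69 cm³.
Mass = 77.69 × 1.18 = 91.6742 g.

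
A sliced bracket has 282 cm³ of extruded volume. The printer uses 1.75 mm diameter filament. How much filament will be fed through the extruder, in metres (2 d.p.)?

Cross-section of 1.75 mm filament: π·(1.75/2)² = 2.4053 mm².
Length = 282 cm³ / 2.4053 mm² = 282000 / 2.4053 = 117241.09 mm = 117.24 m.

117.24 m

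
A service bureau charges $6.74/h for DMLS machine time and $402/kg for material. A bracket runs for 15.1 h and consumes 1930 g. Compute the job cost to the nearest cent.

Machine cost = 6.74 × 15.1, so $101.774.
Feedstock cost: 402 × 1930/1000 → $775.86.
Job cost: 101.774 + 775.86 = 877.634 ≈ $877.63.

$877.63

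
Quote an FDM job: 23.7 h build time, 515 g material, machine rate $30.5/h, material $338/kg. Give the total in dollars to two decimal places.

$896.92

Machine-time cost: 30.5 × 23.7 → $722.85.
Feedstock cost = 338 × 515/1000 = $174.07.
Total = 722.85 + 174.07 = $896.92.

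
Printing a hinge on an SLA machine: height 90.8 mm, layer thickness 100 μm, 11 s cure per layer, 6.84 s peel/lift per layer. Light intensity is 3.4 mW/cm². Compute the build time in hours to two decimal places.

4.50 hours

Layer count = ceil(90.8 / 0.1) = 908.
Each layer takes: 11 + 6.84 → 17.84 s.
Build time: 908 × 17.84 s = 16198.72 s, i.e. 4.50 hours.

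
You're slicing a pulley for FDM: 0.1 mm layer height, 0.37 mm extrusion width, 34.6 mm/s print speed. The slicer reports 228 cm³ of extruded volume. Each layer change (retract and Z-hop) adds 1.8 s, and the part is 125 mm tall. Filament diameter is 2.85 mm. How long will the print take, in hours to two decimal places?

50.10 hours

Line area: 0.1 × 0.37 → 0.037 mm².
Toolpath length = 228 cm³ / 0.037 mm² = 228000 / 0.037 = 6162162.2 mm.
Extrusion time = 6162162.2 / 34.6 = 178097.2 s.
Number of layers: 125 / 0.1 → 1250 (rounded up).
Layer-change overhead: 1250 × 1.8 → 2250 s.
Total = 178097.2 + 2250 = 180347.2 s = 50.10 hours.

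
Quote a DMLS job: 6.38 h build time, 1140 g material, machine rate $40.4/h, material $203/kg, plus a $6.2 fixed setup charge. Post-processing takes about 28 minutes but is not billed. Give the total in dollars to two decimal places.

$495.37

Time charge = 40.4 × 6.38 = $257.752.
Material cost: 203 × 1140/1000 → $231.42.
Total = 257.752 + 231.42 + 6.2 = 495.372 ≈ $495.37.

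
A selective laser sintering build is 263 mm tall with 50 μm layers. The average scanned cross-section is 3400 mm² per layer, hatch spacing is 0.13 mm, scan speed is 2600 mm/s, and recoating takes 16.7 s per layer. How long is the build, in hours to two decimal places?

Layers = ⌈263/0.05⌉ = 5260.
Scan path per layer = 3400 / 0.13, so 26153.8 mm.
Laser time per layer = 26153.8 / 2600 = 10.0592 s.
Per-layer time = 10.0592 + 16.7, so 26.7592 s.
5260 layers × 26.7592 s/layer = 140753.392 s, i.e. 39.10 hours.

39.10 hours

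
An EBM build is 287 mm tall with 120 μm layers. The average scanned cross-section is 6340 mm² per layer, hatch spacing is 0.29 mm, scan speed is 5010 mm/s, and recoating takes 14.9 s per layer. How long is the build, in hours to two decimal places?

12.80 hours

Number of layers: 287 / 0.12 → 2392 (rounded up).
Scan path per layer = 6340 / 0.29, so 21862.1 mm.
Scan time per layer: 21862.1 / 5010 → 4.3637 s.
Per-layer time = 4.3637 + 14.9 = 19.2637 s.
Build time = 2392 × 19.2637 = 46078.7704 s = 12.80 hours.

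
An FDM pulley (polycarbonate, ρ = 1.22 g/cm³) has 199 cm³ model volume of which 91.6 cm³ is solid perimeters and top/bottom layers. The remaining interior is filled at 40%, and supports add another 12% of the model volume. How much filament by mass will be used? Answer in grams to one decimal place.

Infill region: 199 − 91.6 → 107.4 cm³.
Infill deposited = 0.40 × 107.4, so 42.96 cm³.
Support: 0.12 × 199 → 23.88 cm³.
Deposited volume = 91.6 + 42.96 + 23.88, so 158.44 cm³.
Mass = 158.44 × 1.22 = 193.2968 g.

193.3 g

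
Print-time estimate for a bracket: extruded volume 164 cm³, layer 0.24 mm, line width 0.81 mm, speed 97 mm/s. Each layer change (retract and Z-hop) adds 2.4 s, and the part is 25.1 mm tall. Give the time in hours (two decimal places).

Extrusion cross-section = 0.24 × 0.81 = 0.1944 mm².
Total extruded path = 164000/0.1944 = 843621.4 mm.
Extrusion time = 843621.4 / 97, so 8697.1 s.
Layer count = ceil(25.1 / 0.24) = 105.
Z-hop total = 105 × 2.4, so 252 s.
Altogether 8697.1 + 252 = 8949.1 s, i.e. 2.49 hours.

2.49 hours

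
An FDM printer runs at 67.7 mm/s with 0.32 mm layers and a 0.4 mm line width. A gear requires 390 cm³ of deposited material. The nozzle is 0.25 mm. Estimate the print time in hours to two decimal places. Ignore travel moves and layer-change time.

Extrusion cross-section = 0.32 × 0.4 = 0.128 mm².
Path length: 390000 mm³ / 0.128 mm² → 3046875 mm.
Time extruding = 3046875 / 67.7 = 45005.5 s.
In the requested units: 45005.5 s = 12.50 hours.

12.50 hours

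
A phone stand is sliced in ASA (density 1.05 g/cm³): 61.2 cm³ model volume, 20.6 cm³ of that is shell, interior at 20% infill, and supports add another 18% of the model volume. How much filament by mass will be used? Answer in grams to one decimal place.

41.7 g

Infill region = 61.2 − 20.6, so 40.6 cm³.
Deposited infill: 0.20 × 40.6 → 8.12 cm³.
Support = 0.18 × 61.2, so 11.016 cm³.
Total printed volume = 20.6 + 8.12 + 11.016, so 39.736 cm³.
Mass: 39.736 × 1.05 → 41.7228 g.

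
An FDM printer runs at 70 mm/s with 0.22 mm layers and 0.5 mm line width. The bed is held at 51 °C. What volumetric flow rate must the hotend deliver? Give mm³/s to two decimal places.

7.70

A = 0.22 × 0.5 = 0.11 mm².
Q = v·A = 70 × 0.11 = 7.70 mm³/s.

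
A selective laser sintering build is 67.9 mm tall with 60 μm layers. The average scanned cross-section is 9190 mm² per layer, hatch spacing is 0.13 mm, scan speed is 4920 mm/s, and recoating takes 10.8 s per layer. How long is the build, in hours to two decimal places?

7.91 hours

Layers = ⌈67.9/0.06⌉ = 1132.
Per-layer scan distance: 9190 / 0.13 → 70692.3 mm.
Laser time per layer: 70692.3 / 4920 → 14.3684 s.
Per-layer time: 14.3684 + 10.8 → 25.1684 s.
Build time = 1132 × 25.1684 = 28490.6288 s = 7.91 hours.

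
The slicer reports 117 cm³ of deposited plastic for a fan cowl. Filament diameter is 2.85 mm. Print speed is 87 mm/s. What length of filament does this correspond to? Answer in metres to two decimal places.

Cross-section of 2.85 mm filament: π·(2.85/2)² = 6.3794 mm².
Length = 117 cm³ / 6.3794 mm² = 117000 / 6.3794 = 18340.28 mm = 18.34 m.

18.34 m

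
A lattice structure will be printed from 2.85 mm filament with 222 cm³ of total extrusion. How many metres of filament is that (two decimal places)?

34.80 m

Filament cross-section = π × (2.85/2)² = 6.3794 mm².
Length = 222 cm³ / 6.3794 mm² = 222000 / 6.3794 = 34799.51 mm = 34.80 m.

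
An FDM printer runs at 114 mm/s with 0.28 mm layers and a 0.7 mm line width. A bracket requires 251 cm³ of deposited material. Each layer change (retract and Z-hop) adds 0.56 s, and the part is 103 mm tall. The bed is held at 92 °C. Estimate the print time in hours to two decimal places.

Line area: 0.28 × 0.7 → 0.196 mm².
Total extruded path = 251000/0.196 = 1280612.2 mm.
Time extruding = 1280612.2 / 114, so 11233.4 s.
Layer count = ceil(103 / 0.28) = 368.
Layer-change overhead = 368 × 0.56, so 206.08 s.
Altogether 11233.4 + 206.08 = 11439.48 s, i.e. 3.18 hours.

3.18 hours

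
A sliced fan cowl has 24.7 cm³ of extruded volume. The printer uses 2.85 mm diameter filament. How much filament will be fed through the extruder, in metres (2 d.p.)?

Filament cross-section = π × (2.85/2)² = 6.3794 mm².
Length = 24.7 cm³ / 6.3794 mm² = 24700 / 6.3794 = 3871.84 mm = 3.87 m.

3.87 m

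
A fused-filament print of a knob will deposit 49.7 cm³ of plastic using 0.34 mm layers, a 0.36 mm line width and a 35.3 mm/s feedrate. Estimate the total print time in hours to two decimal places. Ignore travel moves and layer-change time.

Bead cross-section = 0.34 × 0.36 = 0.1224 mm².
Path length: 49700 mm³ / 0.1224 mm² → 406045.8 mm.
Time extruding = 406045.8 / 35.3, so 11502.7 s.
That's 11502.7 s → 3.20 hours.

3.20 hours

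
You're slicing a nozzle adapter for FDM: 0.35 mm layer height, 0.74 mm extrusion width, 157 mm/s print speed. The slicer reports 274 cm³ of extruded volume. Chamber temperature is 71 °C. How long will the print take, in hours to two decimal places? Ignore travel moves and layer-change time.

1.87 hours

Line area = 0.35 × 0.74, so 0.259 mm².
Total extruded path = 274000/0.259 = 1057915.1 mm.
Extrusion time = 1057915.1 / 157, so 6738.3 s.
6738.3 s = 1.87 hours.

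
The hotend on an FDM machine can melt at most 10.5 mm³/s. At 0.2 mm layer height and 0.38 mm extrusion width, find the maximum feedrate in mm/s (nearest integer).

138 mm/s

Extrusion cross-section: 0.2 × 0.38 → 0.076 mm².
v_max = Q/A = 10.5/0.076 = 138.16 mm/s → 138 mm/s.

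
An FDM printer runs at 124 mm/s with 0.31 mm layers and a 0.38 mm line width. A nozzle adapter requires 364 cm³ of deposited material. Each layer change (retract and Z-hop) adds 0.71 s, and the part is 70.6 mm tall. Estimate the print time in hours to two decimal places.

Extrusion cross-section = 0.31 × 0.38 = 0.1178 mm².
Toolpath length = 364 cm³ / 0.1178 mm² = 364000 / 0.1178 = 3089983 mm.
Time extruding = 3089983 / 124 = 24919.2 s.
Layer count = ceil(70.6 / 0.31) = 228.
Layer-change overhead = 228 × 0.71 = 161.88 s.
Total = 24919.2 + 161.88 = 25081.08 s = 6.97 hours.

6.97 hours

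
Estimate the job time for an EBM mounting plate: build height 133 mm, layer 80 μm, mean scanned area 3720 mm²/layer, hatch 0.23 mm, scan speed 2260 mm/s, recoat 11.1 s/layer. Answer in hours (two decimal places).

8.43 hours

Layer count = ceil(133 / 0.08) = 1663.
Per-layer scan distance = 3720 / 0.23 = 16173.9 mm.
Scan time per layer = 16173.9 / 2260, so 7.1566 s.
Time per layer = 7.1566 + 11.1, so 18.2566 s.
1663 layers × 18.2566 s/layer = 30360.7258 s, i.e. 8.43 hours.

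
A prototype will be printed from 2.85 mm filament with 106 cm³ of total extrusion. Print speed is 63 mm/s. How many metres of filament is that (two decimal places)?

16.62 m

A = π r² = π × 1.425² = 6.3794 mm².
L = 106000 mm³ / 6.3794 mm² = 16615.98 mm, i.e. 16.62 m.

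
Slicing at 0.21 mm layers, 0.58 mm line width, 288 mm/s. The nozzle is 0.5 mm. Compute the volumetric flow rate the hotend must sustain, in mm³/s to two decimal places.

35.08

Extrusion cross-section = 0.21 × 0.58, so 0.1218 mm².
Q = v·A = 288 × 0.1218 = 35.08 mm³/s.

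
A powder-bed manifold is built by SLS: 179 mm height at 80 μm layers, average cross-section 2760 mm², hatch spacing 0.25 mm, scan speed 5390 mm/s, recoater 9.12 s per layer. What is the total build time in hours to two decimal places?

Layer count = ceil(179 / 0.08) = 2238.
Hatch length per layer = 2760 / 0.25, so 11040 mm.
Scan time per layer: 11040 / 5390 → 2.0482 s.
Time per layer = 2.0482 + 9.12, so 11.1682 s.
Total: 2238 × 11.1682 s = 24994.4316 s → 6.94 hours.

6.94 hours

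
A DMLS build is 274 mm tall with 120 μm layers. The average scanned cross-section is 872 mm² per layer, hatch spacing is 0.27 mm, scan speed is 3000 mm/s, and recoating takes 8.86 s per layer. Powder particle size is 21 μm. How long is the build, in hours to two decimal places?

6.30 hours

Layer count = ceil(274 / 0.12) = 2284.
Scan path per layer = 872 / 0.27 = 3229.6 mm.
Per-layer scan time = 3229.6 / 3000 = 1.0765 s.
Time per layer: 1.0765 + 8.86 → 9.9365 s.
Build time = 2284 × 9.9365 = 22694.966 s = 6.30 hours.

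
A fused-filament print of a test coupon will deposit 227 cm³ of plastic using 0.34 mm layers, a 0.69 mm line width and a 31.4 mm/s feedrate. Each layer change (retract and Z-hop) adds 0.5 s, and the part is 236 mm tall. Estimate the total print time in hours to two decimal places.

Extrusion cross-section = 0.34 × 0.69, so 0.2346 mm².
Total extruded path = 227000/0.2346 = 967604.4 mm.
Print-move time = 967604.4 / 31.4 = 30815.4 s.
Layers = ⌈236/0.34⌉ = 695.
Non-print overhead = 695 × 0.5, so 347.5 s.
Total = 30815.4 + 347.5 = 31162.9 s = 8.66 hours.

8.66 hours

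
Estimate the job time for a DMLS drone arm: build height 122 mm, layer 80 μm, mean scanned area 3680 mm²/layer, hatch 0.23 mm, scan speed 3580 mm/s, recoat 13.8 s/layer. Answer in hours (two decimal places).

Layer count = ceil(122 / 0.08) = 1525.
Hatch length per layer: 3680 / 0.23 → 16000 mm.
Scan time per layer = 16000 / 3580, so 4.4693 s.
Per-layer time: 4.4693 + 13.8 → 18.2693 s.
1525 layers × 18.2693 s/layer = 27860.6825 s, i.e. 7.74 hours.

7.74 hours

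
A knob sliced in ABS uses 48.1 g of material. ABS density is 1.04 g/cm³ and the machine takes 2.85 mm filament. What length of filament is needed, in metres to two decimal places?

7.25 m

Extruded volume: 48.1/1.04 = 46.25 cm³ (46250 mm³).
Filament cross-section = π × (2.85/2)² = 6.3794 mm².
L = V/A = 46250/6.3794 = 7249.9 mm → 7.25 m.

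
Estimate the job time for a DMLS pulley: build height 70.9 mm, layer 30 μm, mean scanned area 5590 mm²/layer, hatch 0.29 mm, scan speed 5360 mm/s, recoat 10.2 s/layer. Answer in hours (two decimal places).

9.06 hours

Layers = ⌈70.9/0.03⌉ = 2364.
Scan path per layer = 5590 / 0.29 = 19275.9 mm.
Laser time per layer = 19275.9 / 5360, so 3.5963 s.
Time per layer: 3.5963 + 10.2 → 13.7963 s.
Build time = 2364 × 13.7963 = 32614.4532 s = 9.06 hours.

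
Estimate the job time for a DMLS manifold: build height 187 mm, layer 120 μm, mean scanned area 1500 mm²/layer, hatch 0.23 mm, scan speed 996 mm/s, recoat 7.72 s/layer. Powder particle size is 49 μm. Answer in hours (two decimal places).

6.18 hours

Layers = ⌈187/0.12⌉ = 1559.
Scan path per layer = 1500 / 0.23, so 6521.7 mm.
Scan time per layer = 6521.7 / 996 = 6.5479 s.
Per-layer time: 6.5479 + 7.72 → 14.2679 s.
Total: 1559 × 14.2679 s = 22243.6561 s → 6.18 hours.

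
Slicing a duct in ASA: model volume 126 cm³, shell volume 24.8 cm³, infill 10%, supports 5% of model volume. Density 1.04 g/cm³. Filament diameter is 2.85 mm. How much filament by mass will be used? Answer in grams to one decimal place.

42.9 g

Interior volume = 126 − 24.8, so 101.2 cm³.
Deposited infill = 0.10 × 101.2 = 10.12 cm³.
Support: 0.05 × 126 → 6.3 cm³.
Total extruded = 24.8 + 10.12 + 6.3 = 41.22 cm³.
Mass = 41.22 × 1.04, so 42.8688 g.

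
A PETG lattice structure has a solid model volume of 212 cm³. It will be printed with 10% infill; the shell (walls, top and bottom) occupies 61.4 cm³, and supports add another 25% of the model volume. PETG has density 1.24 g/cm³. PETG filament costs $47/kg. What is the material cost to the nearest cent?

$7.54

Interior volume = 212 − 61.4 = 150.6 cm³.
Infill volume = 0.10 × 150.6, so 15.06 cm³.
Support = 0.25 × 212, so 53 cm³.
Total extruded = 61.4 + 15.06 + 53, so 129.46 cm³.
Mass: 129.46 × 1.24 → 160.5304 g.
Cost = 160.5304 g / 1000 × $47/kg = $7.54.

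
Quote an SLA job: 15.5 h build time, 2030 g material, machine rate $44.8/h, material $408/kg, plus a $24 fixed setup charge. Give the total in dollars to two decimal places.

Time charge = 44.8 × 15.5, so $694.40.
Feedstock cost = 408 × 2030/1000, so $828.24.
Adding setup: 694.40 + 828.24 + 24 → $1546.64.

$1546.64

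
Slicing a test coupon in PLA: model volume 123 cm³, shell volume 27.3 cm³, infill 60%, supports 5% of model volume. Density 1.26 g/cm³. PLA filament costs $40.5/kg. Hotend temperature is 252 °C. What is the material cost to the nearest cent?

$4.64

Infill region = 123 − 27.3, so 95.7 cm³.
Infill deposited = 0.60 × 95.7 = 57.42 cm³.
Support = 0.05 × 123, so 6.15 cm³.
Deposited volume = 27.3 + 57.42 + 6.15, so 90.87 cm³.
Mass = 90.87 × 1.26, so 114.4962 g.
Cost = 114.4962 g / 1000 × $40.5/kg = $4.64.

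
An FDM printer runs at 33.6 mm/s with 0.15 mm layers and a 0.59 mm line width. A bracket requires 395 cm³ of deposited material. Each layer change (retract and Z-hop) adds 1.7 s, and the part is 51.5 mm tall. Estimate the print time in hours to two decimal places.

Line area = 0.15 × 0.59 = 0.0885 mm².
Total extruded path = 395000/0.0885 = 4463276.8 mm.
Print-move time = 4463276.8 / 33.6, so 132835.6 s.
Layer count = ceil(51.5 / 0.15) = 344.
Z-hop total = 344 × 1.7, so 584.8 s.
Total = 132835.6 + 584.8 = 133420.4 s = 37.06 hours.

37.06 hours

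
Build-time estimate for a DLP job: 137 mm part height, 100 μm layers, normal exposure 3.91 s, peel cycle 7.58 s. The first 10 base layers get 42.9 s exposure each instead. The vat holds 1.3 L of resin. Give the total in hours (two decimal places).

4.48 hours

Layer count = ceil(137 / 0.1) = 1370.
Base layers = 10 × (42.9 + 7.58) = 504.8 s.
Regular layers = 1360 × (3.91 + 7.58) = 15626.4 s.
Sum: 504.8 + 15626.4 = 16131.2 s → 4.48 hours.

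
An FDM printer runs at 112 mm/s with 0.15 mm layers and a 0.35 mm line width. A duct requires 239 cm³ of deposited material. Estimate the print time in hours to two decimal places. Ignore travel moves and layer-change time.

11.29 hours

Line area = 0.15 × 0.35, so 0.0525 mm².
Path length: 239000 mm³ / 0.0525 mm² → 4552381 mm.
Time extruding: 4552381 / 112 → 40646.3 s.
That's 40646.3 s → 11.29 hours.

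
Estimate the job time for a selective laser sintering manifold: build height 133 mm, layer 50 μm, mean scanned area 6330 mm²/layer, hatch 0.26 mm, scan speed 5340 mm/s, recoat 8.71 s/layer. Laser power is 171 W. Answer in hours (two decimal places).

Layer count = ceil(133 / 0.05) = 2660.
Per-layer scan distance = 6330 / 0.26 = 24346.2 mm.
Per-layer scan time = 24346.2 / 5340 = 4.5592 s.
Layer cycle: 4.5592 + 8.71 → 13.2692 s.
Build time = 2660 × 13.2692 = 35296.072 s = 9.80 hours.

9.80 hours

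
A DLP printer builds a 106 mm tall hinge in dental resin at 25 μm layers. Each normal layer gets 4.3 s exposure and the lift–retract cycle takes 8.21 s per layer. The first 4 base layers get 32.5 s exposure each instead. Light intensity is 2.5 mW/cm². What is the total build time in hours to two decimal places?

14.77 hours

Layers = ⌈106/0.025⌉ = 4240.
Bottom layers: 4 × (32.5 + 8.21) → 162.84 s.
Normal layers: 4236 × (4.3 + 8.21) → 52992.36 s.
Sum: 162.84 + 52992.36 = 53155.2 s → 14.77 hours.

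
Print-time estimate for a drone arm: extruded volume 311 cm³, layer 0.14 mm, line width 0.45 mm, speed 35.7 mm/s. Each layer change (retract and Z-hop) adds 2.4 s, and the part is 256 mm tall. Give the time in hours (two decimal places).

39.63 hours

Bead cross-section = 0.14 × 0.45, so 0.063 mm².
Path length: 311000 mm³ / 0.063 mm² → 4936507.9 mm.
Extrusion time = 4936507.9 / 35.7 = 138277.5 s.
Number of layers: 256 / 0.14 → 1829 (rounded up).
Z-hop total = 1829 × 2.4 = 4389.6 s.
Total = 138277.5 + 4389.6 = 142667.1 s = 39.63 hours.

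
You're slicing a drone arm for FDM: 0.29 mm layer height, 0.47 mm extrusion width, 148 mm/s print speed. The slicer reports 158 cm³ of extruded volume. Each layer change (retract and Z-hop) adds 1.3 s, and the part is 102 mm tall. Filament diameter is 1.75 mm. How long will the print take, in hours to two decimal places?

Extrusion cross-section = 0.29 × 0.47, so 0.1363 mm².
Total extruded path = 158000/0.1363 = 1159207.6 mm.
Print-move time: 1159207.6 / 148 → 7832.5 s.
Layer count = ceil(102 / 0.29) = 352.
Z-hop total = 352 × 1.3 = 457.6 s.
Total = 7832.5 + 457.6 = 8290.1 s = 2.30 hours.

2.30 hours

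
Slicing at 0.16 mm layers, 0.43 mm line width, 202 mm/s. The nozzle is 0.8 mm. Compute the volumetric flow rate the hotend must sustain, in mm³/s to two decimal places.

13.90

A: 0.16 × 0.43 → 0.0688 mm².
Volumetric flow = 202 × 0.0688 = 13.90 mm³/s.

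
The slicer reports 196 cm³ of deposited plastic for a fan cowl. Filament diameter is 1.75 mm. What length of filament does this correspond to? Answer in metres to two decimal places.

A = π r² = π × 0.875² = 2.4053 mm².
Length = 196 cm³ / 2.4053 mm² = 196000 / 2.4053 = 81486.72 mm = 81.49 m.

81.49 m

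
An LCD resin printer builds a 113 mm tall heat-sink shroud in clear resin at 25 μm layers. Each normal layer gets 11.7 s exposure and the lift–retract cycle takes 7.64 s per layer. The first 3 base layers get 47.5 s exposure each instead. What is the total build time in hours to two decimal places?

Layers = ⌈113/0.025⌉ = 4520.
Burn-in layers: 3 × (47.5 + 7.64) → 165.42 s.
Normal layers = 4517 × (11.7 + 7.64) = 87358.78 s.
Total = 165.42 + 87358.78 = 87524.2 s = 24.31 hours.

24.31 hours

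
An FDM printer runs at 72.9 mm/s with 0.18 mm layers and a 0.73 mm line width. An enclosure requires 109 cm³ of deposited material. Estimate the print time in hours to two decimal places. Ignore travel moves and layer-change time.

Bead cross-section = 0.18 × 0.73 = 0.1314 mm².
Toolpath length = 109 cm³ / 0.1314 mm² = 109000 / 0.1314 = 829528.2 mm.
Time extruding = 829528.2 / 72.9 = 11379 s.
In the requested units: 11379 s = 3.16 hours.

3.16 hours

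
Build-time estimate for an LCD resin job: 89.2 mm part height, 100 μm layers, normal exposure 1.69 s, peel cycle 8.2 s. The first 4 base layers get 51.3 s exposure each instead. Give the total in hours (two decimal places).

Layers = ⌈89.2/0.1⌉ = 892.
Bottom layers = 4 × (51.3 + 8.2) = 238 s.
Regular layers = 888 × (1.69 + 8.2) = 8782.32 s.
Total = 238 + 8782.32 = 9020.32 s = 2.51 hours.

2.51 hours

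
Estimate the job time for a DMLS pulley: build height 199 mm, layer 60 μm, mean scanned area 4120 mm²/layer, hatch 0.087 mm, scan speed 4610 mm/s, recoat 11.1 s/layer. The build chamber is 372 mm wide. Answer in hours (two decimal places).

Number of layers: 199 / 0.06 → 3317 (rounded up).
Hatch length per layer: 4120 / 0.087 → 47356.3 mm.
Scan time per layer = 47356.3 / 4610 = 10.2725 s.
Time per layer = 10.2725 + 11.1 = 21.3725 s.
Build time = 3317 × 21.3725 = 70892.5825 s = 19.69 hours.

19.69 hours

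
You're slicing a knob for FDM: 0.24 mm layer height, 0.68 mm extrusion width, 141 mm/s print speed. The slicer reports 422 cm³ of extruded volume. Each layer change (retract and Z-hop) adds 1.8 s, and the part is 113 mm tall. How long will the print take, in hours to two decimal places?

5.33 hours

Line area = 0.24 × 0.68 = 0.1632 mm².
Total extruded path = 422000/0.1632 = 2585784.3 mm.
Time extruding: 2585784.3 / 141 → 18338.9 s.
Number of layers: 113 / 0.24 → 471 (rounded up).
Non-print overhead = 471 × 1.8 = 847.8 s.
Total = 18338.9 + 847.8 = 19186.7 s = 5.33 hours.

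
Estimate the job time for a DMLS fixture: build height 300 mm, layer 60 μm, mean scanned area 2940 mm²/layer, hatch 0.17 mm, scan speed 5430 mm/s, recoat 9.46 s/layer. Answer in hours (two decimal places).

Number of layers: 300 / 0.06 → 5000 (rounded up).
Scan path per layer: 2940 / 0.17 → 17294.1 mm.
Per-layer scan time: 17294.1 / 5430 → 3.1849 s.
Layer cycle: 3.1849 + 9.46 → 12.6449 s.
5000 layers × 12.6449 s/layer = 63224.5 s, i.e. 17.56 hours.

17.56 hours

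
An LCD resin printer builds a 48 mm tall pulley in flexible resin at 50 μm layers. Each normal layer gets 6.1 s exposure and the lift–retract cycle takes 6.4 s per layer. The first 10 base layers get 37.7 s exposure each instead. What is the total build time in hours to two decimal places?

Layers = ⌈48/0.05⌉ = 960.
Bottom layers = 10 × (37.7 + 6.4), so 441 s.
Normal layers = 950 × (6.1 + 6.4) = 11875 s.
Sum: 441 + 11875 = 12316 s → 3.42 hours.

3.42 hours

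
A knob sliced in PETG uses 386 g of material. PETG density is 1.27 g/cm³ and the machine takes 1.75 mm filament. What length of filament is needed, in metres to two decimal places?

Extruded volume: 386/1.27 = 303.937 cm³ (303937 mm³).
Filament cross-section = π × (1.75/2)² = 2.4053 mm².
Length = 303937 / 2.4053 = 126361.37 mm = 126.36 m.

126.36 m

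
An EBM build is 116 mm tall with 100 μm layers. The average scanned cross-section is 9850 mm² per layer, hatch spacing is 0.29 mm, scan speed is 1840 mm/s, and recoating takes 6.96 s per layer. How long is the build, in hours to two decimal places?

8.19 hours

Layer count = ceil(116 / 0.1) = 1160.
Hatch length per layer = 9850 / 0.29, so 33965.5 mm.
Per-layer scan time: 33965.5 / 1840 → 18.4595 s.
Layer cycle: 18.4595 + 6.96 → 25.4195 s.
1160 layers × 25.4195 s/layer = 29486.62 s, i.e. 8.19 hours.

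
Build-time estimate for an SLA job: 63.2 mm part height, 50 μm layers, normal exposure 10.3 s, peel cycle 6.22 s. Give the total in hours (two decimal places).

Layer count = ceil(63.2 / 0.05) = 1264.
Each layer takes: 10.3 + 6.22 → 16.52 s.
Total = 1264 × 16.52 = 20881.28 s = 5.80 hours.

5.80 hours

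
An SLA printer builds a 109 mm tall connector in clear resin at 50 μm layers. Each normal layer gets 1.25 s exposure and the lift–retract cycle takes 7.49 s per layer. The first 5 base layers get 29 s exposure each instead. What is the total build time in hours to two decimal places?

Number of layers: 109 / 0.05 → 2180 (rounded up).
Base layers = 5 × (29 + 7.49), so 182.45 s.
Regular layers: 2175 × (1.25 + 7.49) → 19009.5 s.
Sum: 182.45 + 19009.5 = 19191.95 s → 5.33 hours.

5.33 hours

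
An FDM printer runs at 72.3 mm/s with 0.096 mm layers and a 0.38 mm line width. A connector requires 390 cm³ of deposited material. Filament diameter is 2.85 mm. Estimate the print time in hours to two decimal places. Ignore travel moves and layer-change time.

Extrusion cross-section: 0.096 × 0.38 → 0.03648 mm².
Total extruded path = 390000/0.03648 = 10690789.5 mm.
Print-move time = 10690789.5 / 72.3 = 147867.1 s.
That's 147867.1 s → 41.07 hours.

41.07 hours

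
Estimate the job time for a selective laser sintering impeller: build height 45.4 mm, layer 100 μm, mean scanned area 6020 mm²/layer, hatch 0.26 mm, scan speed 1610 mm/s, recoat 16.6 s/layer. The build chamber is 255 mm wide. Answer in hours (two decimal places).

Number of layers: 45.4 / 0.1 → 454 (rounded up).
Scan path per layer = 6020 / 0.26 = 23153.8 mm.
Scan time per layer = 23153.8 / 1610 = 14.3812 s.
Per-layer time: 14.3812 + 16.6 → 30.9812 s.
454 layers × 30.9812 s/layer = 14065.4648 s, i.e. 3.91 hours.

3.91 hours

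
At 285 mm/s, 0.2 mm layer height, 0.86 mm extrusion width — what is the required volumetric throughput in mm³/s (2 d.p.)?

A = 0.2 × 0.86 = 0.172 mm².
Q = v·A = 285 × 0.172 = 49.02 mm³/s.

49.02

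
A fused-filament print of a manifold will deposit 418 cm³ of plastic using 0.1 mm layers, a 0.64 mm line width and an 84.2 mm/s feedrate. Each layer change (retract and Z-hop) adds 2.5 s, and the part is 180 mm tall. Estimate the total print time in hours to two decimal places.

22.80 hours

Bead cross-section = 0.1 × 0.64, so 0.064 mm².
Path length: 418000 mm³ / 0.064 mm² → 6531250 mm.
Print-move time: 6531250 / 84.2 → 77568.3 s.
Layer count = ceil(180 / 0.1) = 1800.
Non-print overhead = 1800 × 2.5, so 4500 s.
Total = 77568.3 + 4500 = 82068.3 s = 22.80 hours.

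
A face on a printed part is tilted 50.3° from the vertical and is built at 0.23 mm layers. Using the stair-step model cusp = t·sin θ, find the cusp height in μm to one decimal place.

177.0 μm

Cusp = layer height × sin(50.3°) = 0.23 × 0.7694 = 0.176962 mm = 177.0 μm.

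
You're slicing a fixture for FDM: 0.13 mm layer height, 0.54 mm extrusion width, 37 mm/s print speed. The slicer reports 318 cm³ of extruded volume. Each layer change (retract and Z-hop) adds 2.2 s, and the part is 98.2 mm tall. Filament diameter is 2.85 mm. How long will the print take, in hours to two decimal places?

34.47 hours

Extrusion cross-section = 0.13 × 0.54 = 0.0702 mm².
Total extruded path = 318000/0.0702 = 4529914.5 mm.
Extrusion time: 4529914.5 / 37 → 122430.1 s.
Layers = ⌈98.2/0.13⌉ = 756.
Z-hop total = 756 × 2.2 = 1663.2 s.
Total = 122430.1 + 1663.2 = 124093.3 s = 34.47 hours.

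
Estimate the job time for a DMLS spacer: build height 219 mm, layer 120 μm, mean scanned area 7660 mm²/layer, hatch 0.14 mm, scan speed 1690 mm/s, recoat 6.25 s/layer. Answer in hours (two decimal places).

Number of layers: 219 / 0.12 → 1825 (rounded up).
Scan path per layer = 7660 / 0.14 = 54714.3 mm.
Scan time per layer = 54714.3 / 1690 = 32.3753 s.
Layer cycle = 32.3753 + 6.25 = 38.6253 s.
Build time = 1825 × 38.6253 = 70491.1725 s = 19.58 hours.

19.58 hours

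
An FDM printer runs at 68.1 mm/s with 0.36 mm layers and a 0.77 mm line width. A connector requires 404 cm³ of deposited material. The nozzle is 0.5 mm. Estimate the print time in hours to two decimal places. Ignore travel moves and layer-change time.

Extrusion cross-section = 0.36 × 0.77 = 0.2772 mm².
Path length: 404000 mm³ / 0.2772 mm² → 1457431.5 mm.
Extrusion time: 1457431.5 / 68.1 → 21401.3 s.
Converting: 21401.3 s = 5.94 hours.

5.94 hours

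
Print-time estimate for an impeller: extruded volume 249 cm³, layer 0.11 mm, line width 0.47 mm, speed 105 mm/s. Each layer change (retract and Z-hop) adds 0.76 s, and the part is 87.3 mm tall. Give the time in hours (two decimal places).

Extrusion cross-section = 0.11 × 0.47, so 0.0517 mm².
Total extruded path = 249000/0.0517 = 4816247.6 mm.
Extrusion time: 4816247.6 / 105 → 45869 s.
Layers = ⌈87.3/0.11⌉ = 794.
Z-hop total = 794 × 0.76, so 603.44 s.
Altogether 45869 + 603.44 = 46472.44 s, i.e. 12.91 hours.

12.91 hours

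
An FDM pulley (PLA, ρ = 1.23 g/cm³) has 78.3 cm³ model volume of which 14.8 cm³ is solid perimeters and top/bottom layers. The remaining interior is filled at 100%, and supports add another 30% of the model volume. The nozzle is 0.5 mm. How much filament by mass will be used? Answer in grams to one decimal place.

125.2 g

Volume inside the shell: 78.3 − 14.8 → 63.5 cm³.
Infill deposited = 1.00 × 63.5 = 63.5 cm³.
Support = 0.30 × 78.3 = 23.49 cm³.
Total extruded = 14.8 + 63.5 + 23.49 = 101.79 cm³.
Mass: 101.79 × 1.23 → 125.2017 g.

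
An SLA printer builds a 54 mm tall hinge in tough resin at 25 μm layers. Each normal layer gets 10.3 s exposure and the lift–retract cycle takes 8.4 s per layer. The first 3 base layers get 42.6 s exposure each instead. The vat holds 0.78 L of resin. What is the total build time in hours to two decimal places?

11.25 hours

Layers = ⌈54/0.025⌉ = 2160.
Base layers = 3 × (42.6 + 8.4) = 153 s.
Remaining layers = 2157 × (10.3 + 8.4), so 40335.9 s.
Sum: 153 + 40335.9 = 40488.9 s → 11.25 hours.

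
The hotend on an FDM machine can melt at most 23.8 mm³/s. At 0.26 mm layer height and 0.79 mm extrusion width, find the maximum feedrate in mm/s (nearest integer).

Bead cross-section = 0.26 × 0.79, so 0.2054 mm².
v_max = Q/A = 23.8/0.2054 = 115.87 mm/s → 116 mm/s.

116 mm/s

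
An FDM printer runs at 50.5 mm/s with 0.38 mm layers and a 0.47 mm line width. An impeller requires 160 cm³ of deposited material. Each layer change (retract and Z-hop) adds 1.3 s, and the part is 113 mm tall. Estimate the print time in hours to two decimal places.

5.04 hours

Bead cross-section = 0.38 × 0.47, so 0.1786 mm².
Toolpath length = 160 cm³ / 0.1786 mm² = 160000 / 0.1786 = 895856.7 mm.
Extrusion time = 895856.7 / 50.5 = 17739.7 s.
Layer count = ceil(113 / 0.38) = 298.
Non-print overhead: 298 × 1.3 → 387.4 s.
Total = 17739.7 + 387.4 = 18127.1 s = 5.04 hours.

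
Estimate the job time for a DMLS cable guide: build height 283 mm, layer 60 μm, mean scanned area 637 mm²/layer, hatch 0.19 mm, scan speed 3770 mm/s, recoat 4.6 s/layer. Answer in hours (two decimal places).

Number of layers: 283 / 0.06 → 4717 (rounded up).
Per-layer scan distance: 637 / 0.19 → 3352.6 mm.
Per-layer scan time = 3352.6 / 3770 = 0.8893 s.
Time per layer = 0.8893 + 4.6, so 5.4893 s.
Build time = 4717 × 5.4893 = 25893.0281 s = 7.19 hours.

7.19 hours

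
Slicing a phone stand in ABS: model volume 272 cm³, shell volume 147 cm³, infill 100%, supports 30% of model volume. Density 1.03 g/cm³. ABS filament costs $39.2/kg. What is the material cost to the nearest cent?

$14.28

Volume inside the shell = 272 − 147, so 125 cm³.
Deposited infill: 1.00 × 125 → 125 cm³.
Support = 0.30 × 272, so 81.6 cm³.
Total extruded = 147 + 125 + 81.6 = 353.6 cm³.
Mass = 353.6 × 1.03, so 364.208 g.
At $39.2/kg: 364.208/1000 × 39.2 = $14.28.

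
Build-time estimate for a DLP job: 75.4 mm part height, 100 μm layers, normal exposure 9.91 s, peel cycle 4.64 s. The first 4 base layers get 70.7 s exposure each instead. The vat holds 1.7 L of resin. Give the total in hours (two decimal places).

3.11 hours

Number of layers: 75.4 / 0.1 → 754 (rounded up).
Burn-in layers = 4 × (70.7 + 4.64), so 301.36 s.
Normal layers = 750 × (9.91 + 4.64), so 10912.5 s.
Total = 301.36 + 10912.5 = 11213.86 s = 3.11 hours.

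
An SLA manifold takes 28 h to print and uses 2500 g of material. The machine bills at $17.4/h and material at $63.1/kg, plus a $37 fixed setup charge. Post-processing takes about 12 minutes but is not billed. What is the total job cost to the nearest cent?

$681.95

Machine cost: 17.4 × 28 → $487.20.
Material cost: 63.1 × 2500/1000 → $157.75.
Adding setup: 487.20 + 157.75 + 37 → $681.95.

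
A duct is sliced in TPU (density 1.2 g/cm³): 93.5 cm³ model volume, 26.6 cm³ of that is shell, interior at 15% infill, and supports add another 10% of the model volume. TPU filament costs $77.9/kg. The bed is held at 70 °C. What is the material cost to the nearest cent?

$4.30

Interior volume = 93.5 − 26.6 = 66.9 cm³.
Infill deposited: 0.15 × 66.9 → 10.035 cm³.
Support = 0.10 × 93.5 = 9.35 cm³.
Total printed volume = 26.6 + 10.035 + 9.35, so 45.985 cm³.
Mass = 45.985 × 1.2 = 55.182 g.
At $77.9/kg: 55.182/1000 × 77.9 = $4.30.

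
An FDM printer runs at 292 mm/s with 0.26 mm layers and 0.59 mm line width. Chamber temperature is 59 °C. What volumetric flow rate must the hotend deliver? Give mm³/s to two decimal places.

Bead cross-section: 0.26 × 0.59 → 0.1534 mm².
Volumetric flow = 292 × 0.1534 = 44.79 mm³/s.

44.79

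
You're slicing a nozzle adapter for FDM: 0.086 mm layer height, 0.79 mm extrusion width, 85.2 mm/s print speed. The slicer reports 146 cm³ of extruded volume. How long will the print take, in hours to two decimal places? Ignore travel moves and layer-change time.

Line area = 0.086 × 0.79 = 0.06794 mm².
Path length: 146000 mm³ / 0.06794 mm² → 2148955 mm.
Time extruding = 2148955 / 85.2 = 25222.5 s.
That's 25222.5 s → 7.01 hours.

7.01 hours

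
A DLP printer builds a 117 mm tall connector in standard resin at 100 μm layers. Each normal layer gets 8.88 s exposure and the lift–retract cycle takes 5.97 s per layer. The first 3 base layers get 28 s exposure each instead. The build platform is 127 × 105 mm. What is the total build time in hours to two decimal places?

4.84 hours

Layers = ⌈117/0.1⌉ = 1170.
Burn-in layers: 3 × (28 + 5.97) → 101.91 s.
Normal layers: 1167 × (8.88 + 5.97) → 17329.95 s.
Sum: 101.91 + 17329.95 = 17431.86 s → 4.84 hours.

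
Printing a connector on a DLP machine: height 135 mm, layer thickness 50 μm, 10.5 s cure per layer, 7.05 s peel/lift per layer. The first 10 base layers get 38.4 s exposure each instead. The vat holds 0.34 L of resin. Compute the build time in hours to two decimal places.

13.24 hours

Number of layers: 135 / 0.05 → 2700 (rounded up).
Burn-in layers: 10 × (38.4 + 7.05) → 454.5 s.
Normal layers = 2690 × (10.5 + 7.05) = 47209.5 s.
Sum: 454.5 + 47209.5 = 47664 s → 13.24 hours.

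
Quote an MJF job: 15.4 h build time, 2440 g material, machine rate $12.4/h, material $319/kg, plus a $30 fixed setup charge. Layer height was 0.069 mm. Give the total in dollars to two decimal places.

$999.32

Machine-time cost: 12.4 × 15.4 → $190.96.
Material charge: 319 × 2440/1000 → $778.36.
Adding setup: 190.96 + 778.36 + 30 → $999.32.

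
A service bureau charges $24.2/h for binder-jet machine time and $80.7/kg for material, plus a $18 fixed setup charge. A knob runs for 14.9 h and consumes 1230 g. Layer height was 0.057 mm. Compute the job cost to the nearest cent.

$477.84

Machine cost = 24.2 × 14.9 = $360.58.
Feedstock cost = 80.7 × 1230/1000, so $99.261.
Adding setup: 360.58 + 99.261 + 18 → 477.841 ≈ $477.84.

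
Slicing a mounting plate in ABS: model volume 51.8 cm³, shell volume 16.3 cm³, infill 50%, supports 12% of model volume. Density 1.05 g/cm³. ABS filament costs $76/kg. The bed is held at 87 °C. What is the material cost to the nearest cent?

Volume inside the shell = 51.8 − 16.3, so 35.5 cm³.
Infill volume = 0.50 × 35.5, so 17.75 cm³.
Support = 0.12 × 51.8, so 6.216 cm³.
Deposited volume = 16.3 + 17.75 + 6.216, so 40.266 cm³.
Mass = 40.266 × 1.05, so 42.2793 g.
Cost = 42.2793 g / 1000 × $76/kg = $3.21.

$3.21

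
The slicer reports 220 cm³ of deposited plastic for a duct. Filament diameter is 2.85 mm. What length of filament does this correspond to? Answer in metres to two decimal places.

34.49 m

Filament cross-section = π × (2.85/2)² = 6.3794 mm².
L = 220000 mm³ / 6.3794 mm² = 34486 mm, i.e. 34.49 m.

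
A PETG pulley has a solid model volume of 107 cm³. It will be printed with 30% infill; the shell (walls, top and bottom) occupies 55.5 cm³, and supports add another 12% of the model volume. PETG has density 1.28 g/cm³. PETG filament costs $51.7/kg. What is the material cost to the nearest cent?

Infill region = 107 − 55.5, so 51.5 cm³.
Infill volume: 0.30 × 51.5 → 15.45 cm³.
Support = 0.12 × 107 = 12.84 cm³.
Total extruded: 55.5 + 15.45 + 12.84 → 83.79 cm³.
Mass = 83.79 × 1.28 = 107.2512 g.
Cost = 107.2512 g / 1000 × $51.7/kg = $5.54.

$5.54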